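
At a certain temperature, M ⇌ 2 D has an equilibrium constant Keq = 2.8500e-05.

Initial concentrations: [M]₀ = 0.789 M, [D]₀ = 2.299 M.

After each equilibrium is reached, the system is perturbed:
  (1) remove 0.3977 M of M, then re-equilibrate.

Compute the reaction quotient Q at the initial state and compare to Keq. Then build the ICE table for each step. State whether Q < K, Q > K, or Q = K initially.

Q₀ = 6.699; Q > K (proceeds reverse)

Q₀ = 6.699 vs Keq = 2.8500e-05 ⇒ Q>K, reverse
Step 1:
                   M          D
  Initial      0.789      2.299
  Change       1.146     -2.292
  Equil        1.935   0.007426
  solve Keq expr → x = -1.146; check Q = 2.8500e-05
Then remove 0.3977 M of M.
Step 2:
                   M          D
  Initial      1.537   0.007426
  Change  4.0309e-04 -8.0618e-04
  Equil        1.537    0.00662
  solve Keq expr → x = -4.0309e-04; check Q = 2.8500e-05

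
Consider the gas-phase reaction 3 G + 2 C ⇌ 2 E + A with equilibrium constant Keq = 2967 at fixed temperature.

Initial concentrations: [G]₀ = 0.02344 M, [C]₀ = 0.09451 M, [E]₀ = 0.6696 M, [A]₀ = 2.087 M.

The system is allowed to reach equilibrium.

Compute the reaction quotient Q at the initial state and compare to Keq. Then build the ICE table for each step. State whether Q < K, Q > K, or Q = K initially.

Q₀ = 8.1344e+06; Q > K (proceeds reverse)

Q₀ = 8.1344e+06 vs Keq = 2967 ⇒ Q>K, reverse
Step 1:
                  G         C         E         A
  Initial   0.02344   0.09451    0.6696     2.087
  Change     0.1546    0.1031   -0.1031  -0.05153
  Equil       0.178    0.1976    0.5665     2.035
  solve Keq expr → x = -0.05153; check Q = 2967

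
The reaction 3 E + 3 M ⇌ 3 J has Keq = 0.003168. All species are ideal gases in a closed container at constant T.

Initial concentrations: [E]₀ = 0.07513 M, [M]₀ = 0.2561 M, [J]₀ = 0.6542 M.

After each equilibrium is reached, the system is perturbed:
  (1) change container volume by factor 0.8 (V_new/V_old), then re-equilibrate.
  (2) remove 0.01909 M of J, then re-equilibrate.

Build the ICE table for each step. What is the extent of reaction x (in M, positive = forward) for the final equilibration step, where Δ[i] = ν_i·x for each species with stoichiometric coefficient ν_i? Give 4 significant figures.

Q₀ = 3.9306e+04 vs Keq = 0.003168 ⇒ Q>K, reverse
Step 1:
                   E          M          J
  init       0.07513     0.2561     0.6542
  Δ           0.5749     0.5749    -0.5749
  eq            0.65      0.831    0.07933
  solve Keq expr → x = -0.1916; check Q = 0.003168
Then change container volume by factor 0.8 (V_new/V_old).
Step 2:
                   E          M          J
  init        0.8125      1.039    0.09916
  Δ         -0.01953   -0.01953    0.01953
  eq           0.793      1.019     0.1187
  solve Keq expr → x = 0.006512; check Q = 0.003168
Then remove 0.01909 M of J.
Step 3:
                   E          M          J
  init         0.793      1.019    0.09961
  Δ          -0.0151    -0.0151     0.0151
  eq          0.7779      1.004     0.1147
  solve Keq expr → x = 0.005035; check Q = 0.003168

x = 0.005035 M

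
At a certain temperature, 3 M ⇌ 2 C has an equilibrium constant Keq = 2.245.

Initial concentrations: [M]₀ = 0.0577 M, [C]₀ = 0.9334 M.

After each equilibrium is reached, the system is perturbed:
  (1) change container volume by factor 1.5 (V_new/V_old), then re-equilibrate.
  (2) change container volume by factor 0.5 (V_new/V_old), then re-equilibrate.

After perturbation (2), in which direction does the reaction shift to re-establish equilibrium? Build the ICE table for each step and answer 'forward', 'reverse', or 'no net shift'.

Q₀ = 4535 vs Keq = 2.245 ⇒ Q>K, reverse
Step 1:
                   M          C
  I           0.0577     0.9334
  C           0.4897    -0.3265
  E           0.5474     0.6069
  solve Keq expr → x = -0.1632; check Q = 2.245
Then change container volume by factor 1.5 (V_new/V_old).
Step 2:
                   M          C
  I            0.365     0.4046
  C          0.03609   -0.02406
  E            0.401     0.3805
  solve Keq expr → x = -0.01203; check Q = 2.245
Then change container volume by factor 0.5 (V_new/V_old).
Step 3:
                   M          C
  I           0.8021     0.7611
  C          -0.1212    0.08079
  E           0.6809     0.8419
  solve Keq expr → x = 0.04039; check Q = 2.245

Direction: forward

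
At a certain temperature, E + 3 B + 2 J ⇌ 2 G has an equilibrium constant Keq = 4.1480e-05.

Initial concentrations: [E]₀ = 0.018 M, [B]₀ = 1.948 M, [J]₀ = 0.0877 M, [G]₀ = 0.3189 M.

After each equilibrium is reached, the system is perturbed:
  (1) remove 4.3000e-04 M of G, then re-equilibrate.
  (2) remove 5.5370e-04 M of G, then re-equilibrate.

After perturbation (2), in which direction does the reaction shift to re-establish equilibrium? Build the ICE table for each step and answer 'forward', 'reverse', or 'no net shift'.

Q₀ = 99.37 vs Keq = 4.1480e-05 ⇒ Q>K, reverse
Step 1:
                   E          B          J          G
  I            0.018      1.948     0.0877     0.3189
  C           0.1574     0.4722     0.3148    -0.3148
  E           0.1754       2.42     0.4025   0.004088
  solve Keq expr → x = -0.1574; check Q = 4.1480e-05
Then remove 4.3000e-04 M of G.
Step 2:
                   E          B          J          G
  I           0.1754       2.42     0.4025   0.003658
  C       -2.1083e-04 -6.3249e-04 -4.2166e-04 4.2166e-04
  E           0.1752       2.42     0.4021    0.00408
  solve Keq expr → x = 2.1083e-04; check Q = 4.1480e-05
Then remove 5.5370e-04 M of G.
Step 3:
                   E          B          J          G
  I           0.1752       2.42     0.4021   0.003526
  C       -2.7149e-04 -8.1447e-04 -5.4298e-04 5.4298e-04
  E           0.1749      2.419     0.4015   0.004069
  solve Keq expr → x = 2.7149e-04; check Q = 4.1480e-05

Direction: forward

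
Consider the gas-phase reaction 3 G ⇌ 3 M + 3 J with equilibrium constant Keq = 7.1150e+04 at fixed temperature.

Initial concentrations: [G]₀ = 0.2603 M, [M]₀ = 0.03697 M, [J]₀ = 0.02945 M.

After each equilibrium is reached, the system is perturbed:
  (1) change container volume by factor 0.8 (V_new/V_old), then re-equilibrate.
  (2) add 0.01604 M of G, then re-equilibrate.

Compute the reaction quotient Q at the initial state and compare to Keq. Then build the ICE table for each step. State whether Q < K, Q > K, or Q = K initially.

Q₀ = 7.3178e-08; Q < K (proceeds forward)

Q₀ = 7.3178e-08 vs Keq = 7.1150e+04 ⇒ Q<K, forward
Step 1:
                    G           M           J
  I            0.2603     0.03697     0.02945
  C           -0.2583      0.2583      0.2583
  E           0.00205      0.2952      0.2877
  solve Keq expr → x = 0.08608; check Q = 7.1150e+04
Then change container volume by factor 0.8 (V_new/V_old).
Step 2:
                    G           M           J
  I          0.002562       0.369      0.3596
  C        6.2948e-04 -6.2948e-04 -6.2948e-04
  E          0.003192      0.3684       0.359
  solve Keq expr → x = -2.0983e-04; check Q = 7.1150e+04
Then add 0.01604 M of G.
Step 3:
                    G           M           J
  I           0.01923      0.3684       0.359
  C          -0.01576     0.01576     0.01576
  E          0.003474      0.3842      0.3748
  solve Keq expr → x = 0.005252; check Q = 7.1150e+04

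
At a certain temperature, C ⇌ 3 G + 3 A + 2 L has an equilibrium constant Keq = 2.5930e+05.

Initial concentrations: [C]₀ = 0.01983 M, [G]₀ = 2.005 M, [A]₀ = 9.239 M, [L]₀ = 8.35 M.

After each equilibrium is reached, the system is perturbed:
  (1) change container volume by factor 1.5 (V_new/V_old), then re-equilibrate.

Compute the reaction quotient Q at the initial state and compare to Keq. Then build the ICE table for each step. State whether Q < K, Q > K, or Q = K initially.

Q₀ = 2.2350e+07 vs Keq = 2.5930e+05 ⇒ Q>K, reverse
Step 1:
                   C          G          A          L
  Initial    0.01983      2.005      9.239       8.35
  Change      0.2551    -0.7652    -0.7652    -0.5101
  Equil       0.2749       1.24      8.474       7.84
  solve Keq expr → x = -0.2551; check Q = 2.5930e+05
Then change container volume by factor 1.5 (V_new/V_old).
Step 2:
                   C          G          A          L
  Initial     0.1833     0.8266      5.649      5.227
  Change      -0.135     0.4049     0.4049     0.2699
  Equil      0.04828      1.231      6.054      5.497
  solve Keq expr → x = 0.135; check Q = 2.5930e+05

Q₀ = 2.2350e+07; Q > K (proceeds reverse)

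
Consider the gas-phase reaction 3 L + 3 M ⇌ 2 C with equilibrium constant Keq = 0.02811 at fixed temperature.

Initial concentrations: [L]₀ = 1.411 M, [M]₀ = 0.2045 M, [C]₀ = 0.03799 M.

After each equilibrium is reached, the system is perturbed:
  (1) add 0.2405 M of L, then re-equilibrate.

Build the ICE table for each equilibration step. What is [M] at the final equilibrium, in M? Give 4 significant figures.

[M]_eq = 0.2099 M

Q₀ = 0.06007 vs Keq = 0.02811 ⇒ Q>K, reverse
Step 1:
                   L          M          C
  init         1.411     0.2045    0.03799
  Δ          0.01347    0.01347  -0.008982
  eq           1.424      0.218    0.02901
  solve Keq expr → x = -0.004491; check Q = 0.02811
Then add 0.2405 M of L.
Step 2:
                   L          M          C
  init         1.665      0.218    0.02901
  Δ         -0.00807   -0.00807    0.00538
  eq           1.657     0.2099    0.03439
  solve Keq expr → x = 0.00269; check Q = 0.02811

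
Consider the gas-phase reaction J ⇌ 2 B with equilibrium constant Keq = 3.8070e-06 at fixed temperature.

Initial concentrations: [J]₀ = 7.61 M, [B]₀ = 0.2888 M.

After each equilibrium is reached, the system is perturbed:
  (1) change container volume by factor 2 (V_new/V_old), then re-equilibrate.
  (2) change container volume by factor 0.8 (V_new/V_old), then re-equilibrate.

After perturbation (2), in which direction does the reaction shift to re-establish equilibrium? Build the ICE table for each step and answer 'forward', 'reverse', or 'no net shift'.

Q₀ = 0.01096 vs Keq = 3.8070e-06 ⇒ Q>K, reverse
Step 1:
                   J          B
  I             7.61     0.2888
  C           0.1417    -0.2834
  E            7.752   0.005432
  solve Keq expr → x = -0.1417; check Q = 3.8070e-06
Then change container volume by factor 2 (V_new/V_old).
Step 2:
                   J          B
  I            3.876   0.002716
  C       -5.6240e-04   0.001125
  E            3.875   0.003841
  solve Keq expr → x = 5.6240e-04; check Q = 3.8070e-06
Then change container volume by factor 0.8 (V_new/V_old).
Step 3:
                   J          B
  I            4.844   0.004801
  C       2.5338e-04 -5.0677e-04
  E            4.844   0.004294
  solve Keq expr → x = -2.5338e-04; check Q = 3.8070e-06

Direction: reverse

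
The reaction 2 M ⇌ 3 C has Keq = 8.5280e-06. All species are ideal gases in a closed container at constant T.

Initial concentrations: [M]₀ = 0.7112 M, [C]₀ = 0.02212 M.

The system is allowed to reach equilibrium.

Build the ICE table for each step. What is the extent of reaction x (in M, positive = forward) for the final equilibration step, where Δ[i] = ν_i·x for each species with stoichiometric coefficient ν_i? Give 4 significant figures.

Q₀ = 2.1398e-05 vs Keq = 8.5280e-06 ⇒ Q>K, reverse
Step 1:
                  M         C
  init       0.7112   0.02212
  Δ        0.003855 -0.005783
  eq         0.7151   0.01634
  solve Keq expr → x = -0.001928; check Q = 8.5280e-06

x = -0.001928 M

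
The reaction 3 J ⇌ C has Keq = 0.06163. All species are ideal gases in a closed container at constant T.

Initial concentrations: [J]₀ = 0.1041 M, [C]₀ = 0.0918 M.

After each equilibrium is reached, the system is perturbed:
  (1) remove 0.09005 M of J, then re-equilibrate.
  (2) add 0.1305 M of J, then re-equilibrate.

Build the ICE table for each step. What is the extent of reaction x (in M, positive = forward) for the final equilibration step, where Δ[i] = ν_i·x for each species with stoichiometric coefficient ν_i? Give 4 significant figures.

x = 0.00274 M

Q₀ = 81.37 vs Keq = 0.06163 ⇒ Q>K, reverse
Step 1:
                  J         C
  I          0.1041    0.0918
  C           0.266  -0.08868
  E          0.3701  0.003125
  solve Keq expr → x = -0.08868; check Q = 0.06163
Then remove 0.09005 M of J.
Step 2:
                  J         C
  I          0.2801  0.003125
  C        0.005087 -0.001696
  E          0.2852  0.001429
  solve Keq expr → x = -0.001696; check Q = 0.06163
Then add 0.1305 M of J.
Step 3:
                  J         C
  I          0.4157  0.001429
  C       -0.008219   0.00274
  E          0.4074  0.004169
  solve Keq expr → x = 0.00274; check Q = 0.06163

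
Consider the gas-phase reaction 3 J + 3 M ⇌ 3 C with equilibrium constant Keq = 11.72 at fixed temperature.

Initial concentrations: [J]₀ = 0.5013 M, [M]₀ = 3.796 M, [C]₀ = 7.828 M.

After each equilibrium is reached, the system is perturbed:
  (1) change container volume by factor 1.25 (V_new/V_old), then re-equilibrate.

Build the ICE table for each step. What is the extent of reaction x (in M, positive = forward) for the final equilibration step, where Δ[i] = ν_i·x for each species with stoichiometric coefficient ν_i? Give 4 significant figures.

Q₀ = 69.61 vs Keq = 11.72 ⇒ Q>K, reverse
Step 1:
                    J           M           C
  I            0.5013       3.796       7.828
  C             0.306       0.306      -0.306
  E            0.8073       4.102       7.522
  solve Keq expr → x = -0.102; check Q = 11.72
Then change container volume by factor 1.25 (V_new/V_old).
Step 2:
                    J           M           C
  I            0.6458       3.282       6.018
  C            0.1181      0.1181     -0.1181
  E            0.7639         3.4       5.899
  solve Keq expr → x = -0.03937; check Q = 11.72

x = -0.03937 M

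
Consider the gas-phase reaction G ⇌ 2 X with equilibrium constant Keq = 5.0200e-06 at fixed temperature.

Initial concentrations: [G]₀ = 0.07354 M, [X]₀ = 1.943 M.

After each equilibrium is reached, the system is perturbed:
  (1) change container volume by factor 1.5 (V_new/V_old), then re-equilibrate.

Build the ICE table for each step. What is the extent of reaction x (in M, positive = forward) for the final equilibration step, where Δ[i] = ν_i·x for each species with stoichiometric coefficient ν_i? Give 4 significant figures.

x = 1.7138e-04 M

Q₀ = 51.34 vs Keq = 5.0200e-06 ⇒ Q>K, reverse
Step 1:
                    G           X
  Initial     0.07354       1.943
  Change       0.9704      -1.941
  Equil         1.044    0.002289
  solve Keq expr → x = -0.9704; check Q = 5.0200e-06
Then change container volume by factor 1.5 (V_new/V_old).
Step 2:
                    G           X
  Initial      0.6959    0.001526
  Change  -1.7138e-04  3.4276e-04
  Equil        0.6958    0.001869
  solve Keq expr → x = 1.7138e-04; check Q = 5.0200e-06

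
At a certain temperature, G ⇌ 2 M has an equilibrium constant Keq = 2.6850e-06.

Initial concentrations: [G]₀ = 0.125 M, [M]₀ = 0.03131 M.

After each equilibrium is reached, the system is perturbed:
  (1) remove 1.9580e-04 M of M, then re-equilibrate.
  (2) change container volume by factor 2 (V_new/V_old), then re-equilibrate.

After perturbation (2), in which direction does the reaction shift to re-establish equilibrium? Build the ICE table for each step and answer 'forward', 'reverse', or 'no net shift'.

Direction: forward

Q₀ = 0.007843 vs Keq = 2.6850e-06 ⇒ Q>K, reverse
Step 1:
                    G           M
  init          0.125     0.03131
  Δ           0.01535     -0.0307
  eq           0.1403  6.1387e-04
  solve Keq expr → x = -0.01535; check Q = 2.6850e-06
Then remove 1.9580e-04 M of M.
Step 2:
                    G           M
  init         0.1403  4.1807e-04
  Δ       -9.7793e-05  1.9559e-04
  eq           0.1403  6.1365e-04
  solve Keq expr → x = 9.7793e-05; check Q = 2.6850e-06
Then change container volume by factor 2 (V_new/V_old).
Step 3:
                    G           M
  init        0.07013  3.0683e-04
  Δ       -6.3448e-05  1.2690e-04
  eq          0.07006  4.3372e-04
  solve Keq expr → x = 6.3448e-05; check Q = 2.6850e-06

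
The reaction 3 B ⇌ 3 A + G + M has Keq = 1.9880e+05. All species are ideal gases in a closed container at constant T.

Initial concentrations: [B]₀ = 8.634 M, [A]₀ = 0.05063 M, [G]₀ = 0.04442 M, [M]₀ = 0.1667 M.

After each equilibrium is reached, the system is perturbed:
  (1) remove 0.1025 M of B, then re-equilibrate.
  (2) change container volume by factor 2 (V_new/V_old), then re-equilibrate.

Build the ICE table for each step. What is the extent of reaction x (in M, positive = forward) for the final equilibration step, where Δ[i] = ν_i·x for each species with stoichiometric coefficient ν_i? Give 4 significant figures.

Q₀ = 1.4931e-09 vs Keq = 1.9880e+05 ⇒ Q<K, forward
Step 1:
                   B          A          G          M
  I            8.634    0.05063    0.04442     0.1667
  C           -8.343      8.343      2.781      2.781
  E           0.2915      8.393      2.825      2.948
  solve Keq expr → x = 2.781; check Q = 1.9880e+05
Then remove 0.1025 M of B.
Step 2:
                   B          A          G          M
  I            0.189      8.393      2.825      2.948
  C          0.09698   -0.09698   -0.03233   -0.03233
  E            0.286      8.296      2.793      2.915
  solve Keq expr → x = -0.03233; check Q = 1.9880e+05
Then change container volume by factor 2 (V_new/V_old).
Step 3:
                   B          A          G          M
  I            0.143      4.148      1.396      1.458
  C         -0.05108    0.05108    0.01703    0.01703
  E          0.09191      4.199      1.413      1.475
  solve Keq expr → x = 0.01703; check Q = 1.9880e+05

x = 0.01703 M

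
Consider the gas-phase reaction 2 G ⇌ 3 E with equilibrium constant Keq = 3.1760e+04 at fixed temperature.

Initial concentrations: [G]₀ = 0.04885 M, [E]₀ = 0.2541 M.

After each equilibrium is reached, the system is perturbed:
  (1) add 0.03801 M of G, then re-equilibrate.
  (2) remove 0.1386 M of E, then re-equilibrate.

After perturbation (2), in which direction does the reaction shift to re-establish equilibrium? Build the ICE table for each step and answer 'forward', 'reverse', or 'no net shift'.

Q₀ = 6.875 vs Keq = 3.1760e+04 ⇒ Q<K, forward
Step 1:
                   G          E
  Initial    0.04885     0.2541
  Change    -0.04781    0.07171
  Equil     0.001044     0.3258
  solve Keq expr → x = 0.0239; check Q = 3.1760e+04
Then add 0.03801 M of G.
Step 2:
                   G          E
  Initial    0.03905     0.3258
  Change    -0.03773    0.05659
  Equil     0.001327     0.3824
  solve Keq expr → x = 0.01886; check Q = 3.1760e+04
Then remove 0.1386 M of E.
Step 3:
                   G          E
  Initial   0.001327     0.2438
  Change  -6.4738e-04 9.7107e-04
  Equil   6.7951e-04     0.2448
  solve Keq expr → x = 3.2369e-04; check Q = 3.1760e+04

Direction: forward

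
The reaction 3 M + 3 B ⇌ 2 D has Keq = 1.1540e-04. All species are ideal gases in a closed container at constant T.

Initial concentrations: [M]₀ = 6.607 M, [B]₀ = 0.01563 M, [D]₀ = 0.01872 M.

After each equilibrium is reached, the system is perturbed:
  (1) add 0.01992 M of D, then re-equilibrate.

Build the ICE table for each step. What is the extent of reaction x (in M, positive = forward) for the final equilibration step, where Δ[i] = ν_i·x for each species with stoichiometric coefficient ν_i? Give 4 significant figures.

Q₀ = 0.3182 vs Keq = 1.1540e-04 ⇒ Q>K, reverse
Step 1:
                  M         B         D
  I           6.607   0.01563   0.01872
  C         0.02576   0.02576  -0.01717
  E           6.633   0.04139  0.001545
  solve Keq expr → x = -0.008587; check Q = 1.1540e-04
Then add 0.01992 M of D.
Step 2:
                  M         B         D
  I           6.633   0.04139   0.02147
  C         0.02722   0.02722  -0.01815
  E            6.66   0.06861  0.003318
  solve Keq expr → x = -0.009074; check Q = 1.1540e-04

x = -0.009074 M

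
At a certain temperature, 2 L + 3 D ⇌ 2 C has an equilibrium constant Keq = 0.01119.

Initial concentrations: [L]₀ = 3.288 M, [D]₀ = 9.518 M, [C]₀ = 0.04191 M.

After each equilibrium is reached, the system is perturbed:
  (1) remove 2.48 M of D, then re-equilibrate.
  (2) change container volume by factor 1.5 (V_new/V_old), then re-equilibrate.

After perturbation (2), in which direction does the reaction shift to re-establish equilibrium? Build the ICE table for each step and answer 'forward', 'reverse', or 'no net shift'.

Q₀ = 1.8842e-07 vs Keq = 0.01119 ⇒ Q<K, forward
Step 1:
                    L           D           C
  I             3.288       9.518     0.04191
  C            -2.064      -3.097       2.064
  E             1.224       6.421       2.106
  solve Keq expr → x = 1.032; check Q = 0.01119
Then remove 2.48 M of D.
Step 2:
                    L           D           C
  I             1.224       3.941       2.106
  C            0.4154      0.6231     -0.4154
  E             1.639       4.565       1.691
  solve Keq expr → x = -0.2077; check Q = 0.01119
Then change container volume by factor 1.5 (V_new/V_old).
Step 3:
                    L           D           C
  I             1.093       3.043       1.127
  C             0.241      0.3615      -0.241
  E             1.334       3.405      0.8863
  solve Keq expr → x = -0.1205; check Q = 0.01119

Direction: reverse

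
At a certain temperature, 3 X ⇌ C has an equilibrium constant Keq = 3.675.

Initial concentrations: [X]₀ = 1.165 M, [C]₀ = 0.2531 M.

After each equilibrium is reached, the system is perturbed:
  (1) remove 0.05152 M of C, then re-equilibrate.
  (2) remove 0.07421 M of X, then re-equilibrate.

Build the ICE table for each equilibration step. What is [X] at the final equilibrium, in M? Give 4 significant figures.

[X]_eq = 0.4796 M

Q₀ = 0.1601 vs Keq = 3.675 ⇒ Q<K, forward
Step 1:
                   X          C
  Initial      1.165     0.2531
  Change     -0.6601       0.22
  Equil       0.5049     0.4731
  solve Keq expr → x = 0.22; check Q = 3.675
Then remove 0.05152 M of C.
Step 2:
                   X          C
  Initial     0.5049     0.4216
  Change    -0.01688   0.005628
  Equil       0.4881     0.4272
  solve Keq expr → x = 0.005628; check Q = 3.675
Then remove 0.07421 M of X.
Step 3:
                   X          C
  Initial     0.4138     0.4272
  Change     0.06572   -0.02191
  Equil       0.4796     0.4053
  solve Keq expr → x = -0.02191; check Q = 3.675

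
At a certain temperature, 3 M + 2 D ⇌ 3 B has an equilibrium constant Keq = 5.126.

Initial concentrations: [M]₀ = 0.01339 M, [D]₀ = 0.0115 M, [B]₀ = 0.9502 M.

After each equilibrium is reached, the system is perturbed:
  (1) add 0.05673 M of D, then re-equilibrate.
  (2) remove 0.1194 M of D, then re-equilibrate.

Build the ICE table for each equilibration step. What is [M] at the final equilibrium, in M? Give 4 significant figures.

[M]_eq = 0.5427 M

Q₀ = 2.7021e+09 vs Keq = 5.126 ⇒ Q>K, reverse
Step 1:
                    M           D           B
  init        0.01339      0.0115      0.9502
  Δ            0.5062      0.3374     -0.5062
  eq           0.5196      0.3489       0.444
  solve Keq expr → x = -0.1687; check Q = 5.126
Then add 0.05673 M of D.
Step 2:
                    M           D           B
  init         0.5196      0.4057       0.444
  Δ          -0.01902    -0.01268     0.01902
  eq           0.5005       0.393       0.463
  solve Keq expr → x = 0.006341; check Q = 5.126
Then remove 0.1194 M of D.
Step 3:
                    M           D           B
  init         0.5005      0.2736       0.463
  Δ           0.04214      0.0281    -0.04214
  eq           0.5427      0.3017      0.4209
  solve Keq expr → x = -0.01405; check Q = 5.126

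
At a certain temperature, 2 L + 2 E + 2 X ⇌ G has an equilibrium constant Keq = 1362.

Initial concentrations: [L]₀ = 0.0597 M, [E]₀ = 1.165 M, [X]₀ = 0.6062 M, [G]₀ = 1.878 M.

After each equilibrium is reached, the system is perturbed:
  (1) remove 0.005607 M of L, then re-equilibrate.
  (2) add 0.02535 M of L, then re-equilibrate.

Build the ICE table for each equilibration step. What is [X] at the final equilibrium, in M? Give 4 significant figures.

[X]_eq = 0.5827 M

Q₀ = 1056 vs Keq = 1362 ⇒ Q<K, forward
Step 1:
                    L           E           X           G
  init         0.0597       1.165      0.6062       1.878
  Δ         -0.006243   -0.006243   -0.006243    0.003121
  eq          0.05346       1.159         0.6       1.881
  solve Keq expr → x = 0.003121; check Q = 1362
Then remove 0.005607 M of L.
Step 2:
                    L           E           X           G
  init        0.04785       1.159         0.6       1.881
  Δ          0.004914    0.004914    0.004914   -0.002457
  eq          0.05276       1.164      0.6049       1.879
  solve Keq expr → x = -0.002457; check Q = 1362
Then add 0.02535 M of L.
Step 3:
                    L           E           X           G
  init        0.07811       1.164      0.6049       1.879
  Δ          -0.02212    -0.02212    -0.02212     0.01106
  eq          0.05599       1.142      0.5827        1.89
  solve Keq expr → x = 0.01106; check Q = 1362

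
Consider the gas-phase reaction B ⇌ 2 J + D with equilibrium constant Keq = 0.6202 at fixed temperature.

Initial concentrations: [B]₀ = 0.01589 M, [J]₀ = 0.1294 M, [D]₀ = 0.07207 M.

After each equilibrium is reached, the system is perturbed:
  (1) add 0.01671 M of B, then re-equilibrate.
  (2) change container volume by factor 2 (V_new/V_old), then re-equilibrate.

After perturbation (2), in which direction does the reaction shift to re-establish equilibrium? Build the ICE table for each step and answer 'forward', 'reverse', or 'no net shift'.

Direction: forward

Q₀ = 0.07594 vs Keq = 0.6202 ⇒ Q<K, forward
Step 1:
                    B           J           D
  Initial     0.01589      0.1294     0.07207
  Change     -0.01262     0.02525     0.01262
  Equil      0.003266      0.1546     0.08469
  solve Keq expr → x = 0.01262; check Q = 0.6202
Then add 0.01671 M of B.
Step 2:
                    B           J           D
  Initial     0.01998      0.1546     0.08469
  Change     -0.01457     0.02914     0.01457
  Equil      0.005406      0.1838     0.09926
  solve Keq expr → x = 0.01457; check Q = 0.6202
Then change container volume by factor 2 (V_new/V_old).
Step 3:
                    B           J           D
  Initial    0.002703     0.09189     0.04963
  Change     -0.00194    0.003881     0.00194
  Equil    7.6275e-04     0.09577     0.05157
  solve Keq expr → x = 0.00194; check Q = 0.6202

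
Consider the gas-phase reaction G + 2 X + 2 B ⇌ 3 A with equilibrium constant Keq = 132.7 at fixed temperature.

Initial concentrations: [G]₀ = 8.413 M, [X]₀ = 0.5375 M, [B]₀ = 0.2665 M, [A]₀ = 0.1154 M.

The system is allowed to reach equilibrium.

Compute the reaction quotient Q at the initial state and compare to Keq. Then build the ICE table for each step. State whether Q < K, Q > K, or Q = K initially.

Q₀ = 0.008903; Q < K (proceeds forward)

Q₀ = 0.008903 vs Keq = 132.7 ⇒ Q<K, forward
Step 1:
                   G          X          B          A
  Initial      8.413     0.5375     0.2665     0.1154
  Change     -0.1173    -0.2347    -0.2347      0.352
  Equil        8.296     0.3028    0.03181     0.4674
  solve Keq expr → x = 0.1173; check Q = 132.7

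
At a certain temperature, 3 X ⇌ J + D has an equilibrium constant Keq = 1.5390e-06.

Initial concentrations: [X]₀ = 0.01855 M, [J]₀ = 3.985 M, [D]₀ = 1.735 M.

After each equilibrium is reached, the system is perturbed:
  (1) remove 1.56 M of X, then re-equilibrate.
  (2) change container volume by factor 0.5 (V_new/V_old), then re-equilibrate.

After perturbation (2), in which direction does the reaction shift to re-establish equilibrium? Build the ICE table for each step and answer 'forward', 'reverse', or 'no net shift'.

Q₀ = 1.0832e+06 vs Keq = 1.5390e-06 ⇒ Q>K, reverse
Step 1:
                  X         J         D
  Initial   0.01855     3.985     1.735
  Change      5.205    -1.735    -1.735
  Equil       5.223      2.25 9.7468e-05
  solve Keq expr → x = -1.735; check Q = 1.5390e-06
Then remove 1.56 M of X.
Step 2:
                  X         J         D
  Initial     3.663      2.25 9.7468e-05
  Change  1.9152e-04 -6.3838e-05 -6.3838e-05
  Equil       3.663      2.25 3.3629e-05
  solve Keq expr → x = -6.3838e-05; check Q = 1.5390e-06
Then change container volume by factor 0.5 (V_new/V_old).
Step 3:
                  X         J         D
  Initial     7.327       4.5 6.7259e-05
  Change  -2.0174e-04 6.7246e-05 6.7246e-05
  Equil       7.327       4.5 1.3450e-04
  solve Keq expr → x = 6.7246e-05; check Q = 1.5390e-06

Direction: forward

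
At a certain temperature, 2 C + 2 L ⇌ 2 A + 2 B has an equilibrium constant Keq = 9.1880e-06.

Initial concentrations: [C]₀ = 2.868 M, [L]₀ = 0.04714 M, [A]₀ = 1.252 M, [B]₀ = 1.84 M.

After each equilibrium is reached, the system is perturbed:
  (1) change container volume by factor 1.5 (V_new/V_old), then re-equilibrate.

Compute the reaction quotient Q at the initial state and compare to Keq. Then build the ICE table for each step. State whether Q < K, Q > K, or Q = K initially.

Q₀ = 290.3; Q > K (proceeds reverse)

Q₀ = 290.3 vs Keq = 9.1880e-06 ⇒ Q>K, reverse
Step 1:
                   C          L          A          B
  I            2.868    0.04714      1.252       1.84
  C            1.226      1.226     -1.226     -1.226
  E            4.094      1.273    0.02575     0.6137
  solve Keq expr → x = -0.6131; check Q = 9.1880e-06
Then change container volume by factor 1.5 (V_new/V_old).
Step 2:
                   C          L          A          B
  I             2.73     0.8489    0.01717     0.4092
  C                0          0          0          0
  E             2.73     0.8489    0.01717     0.4092
  solve Keq expr → x = 0; check Q = 9.1880e-06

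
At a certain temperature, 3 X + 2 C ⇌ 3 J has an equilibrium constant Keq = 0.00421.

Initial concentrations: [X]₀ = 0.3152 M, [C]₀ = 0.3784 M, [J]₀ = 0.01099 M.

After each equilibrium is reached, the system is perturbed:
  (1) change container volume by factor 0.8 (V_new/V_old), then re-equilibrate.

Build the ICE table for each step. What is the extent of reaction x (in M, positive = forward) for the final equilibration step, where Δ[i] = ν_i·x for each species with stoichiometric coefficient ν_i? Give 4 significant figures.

Q₀ = 2.9603e-04 vs Keq = 0.00421 ⇒ Q<K, forward
Step 1:
                   X          C          J
  Initial     0.3152     0.3784    0.01099
  Change    -0.01403  -0.009354    0.01403
  Equil       0.3012      0.369    0.02502
  solve Keq expr → x = 0.004677; check Q = 0.00421
Then change container volume by factor 0.8 (V_new/V_old).
Step 2:
                   X          C          J
  Initial     0.3765     0.4613    0.03128
  Change   -0.004435  -0.002957   0.004435
  Equil        0.372     0.4584    0.03571
  solve Keq expr → x = 0.001478; check Q = 0.00421

x = 0.001478 M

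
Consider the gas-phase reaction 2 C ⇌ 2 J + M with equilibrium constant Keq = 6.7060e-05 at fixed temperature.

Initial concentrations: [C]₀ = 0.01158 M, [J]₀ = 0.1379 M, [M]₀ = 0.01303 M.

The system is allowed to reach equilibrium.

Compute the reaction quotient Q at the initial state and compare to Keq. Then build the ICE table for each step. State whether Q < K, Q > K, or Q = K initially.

Q₀ = 1.848 vs Keq = 6.7060e-05 ⇒ Q>K, reverse
Step 1:
                    C           J           M
  I           0.01158      0.1379     0.01303
  C           0.02604    -0.02604    -0.01302
  E           0.03762      0.1119  7.5875e-06
  solve Keq expr → x = -0.01302; check Q = 6.7060e-05

Q₀ = 1.848; Q > K (proceeds reverse)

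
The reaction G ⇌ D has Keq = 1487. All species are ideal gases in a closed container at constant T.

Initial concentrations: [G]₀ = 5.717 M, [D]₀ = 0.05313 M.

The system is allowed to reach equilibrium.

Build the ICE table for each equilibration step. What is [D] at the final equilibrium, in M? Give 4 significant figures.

Q₀ = 0.009293 vs Keq = 1487 ⇒ Q<K, forward
Step 1:
                    G           D
  Initial       5.717     0.05313
  Change       -5.713       5.713
  Equil      0.003878       5.766
  solve Keq expr → x = 5.713; check Q = 1487

[D]_eq = 5.766 M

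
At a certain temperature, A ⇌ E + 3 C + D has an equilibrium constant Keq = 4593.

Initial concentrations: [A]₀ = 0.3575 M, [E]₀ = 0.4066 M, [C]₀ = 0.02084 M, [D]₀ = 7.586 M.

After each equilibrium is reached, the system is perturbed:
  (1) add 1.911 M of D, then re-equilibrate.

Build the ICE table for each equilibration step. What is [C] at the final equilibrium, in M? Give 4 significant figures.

[C]_eq = 1.087 M

Q₀ = 7.8090e-05 vs Keq = 4593 ⇒ Q<K, forward
Step 1:
                  A         E         C         D
  Initial    0.3575    0.4066   0.02084     7.586
  Change    -0.3558    0.3558     1.067    0.3558
  Equil    0.001699    0.7624     1.088     7.942
  solve Keq expr → x = 0.3558; check Q = 4593
Then add 1.911 M of D.
Step 2:
                  A         E         C         D
  Initial  0.001699    0.7624     1.088     9.853
  Change  4.0065e-04 -4.0065e-04 -0.001202 -4.0065e-04
  Equil      0.0021     0.762     1.087     9.852
  solve Keq expr → x = -4.0065e-04; check Q = 4593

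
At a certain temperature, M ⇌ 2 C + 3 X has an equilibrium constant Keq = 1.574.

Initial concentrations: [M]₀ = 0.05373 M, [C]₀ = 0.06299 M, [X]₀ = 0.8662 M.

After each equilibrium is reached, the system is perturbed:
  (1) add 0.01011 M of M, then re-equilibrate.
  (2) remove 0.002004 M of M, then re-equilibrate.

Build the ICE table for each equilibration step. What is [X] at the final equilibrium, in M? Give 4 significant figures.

[X]_eq = 1.005 M

Q₀ = 0.04799 vs Keq = 1.574 ⇒ Q<K, forward
Step 1:
                    M           C           X
  init        0.05373     0.06299      0.8662
  Δ          -0.04087     0.08173      0.1226
  eq          0.01286      0.1447      0.9888
  solve Keq expr → x = 0.04087; check Q = 1.574
Then add 0.01011 M of M.
Step 2:
                    M           C           X
  init        0.02297      0.1447      0.9888
  Δ         -0.006675     0.01335     0.02003
  eq           0.0163      0.1581       1.009
  solve Keq expr → x = 0.006675; check Q = 1.574
Then remove 0.002004 M of M.
Step 3:
                    M           C           X
  init        0.01429      0.1581       1.009
  Δ          0.001294   -0.002587   -0.003881
  eq          0.01559      0.1555       1.005
  solve Keq expr → x = -0.001294; check Q = 1.574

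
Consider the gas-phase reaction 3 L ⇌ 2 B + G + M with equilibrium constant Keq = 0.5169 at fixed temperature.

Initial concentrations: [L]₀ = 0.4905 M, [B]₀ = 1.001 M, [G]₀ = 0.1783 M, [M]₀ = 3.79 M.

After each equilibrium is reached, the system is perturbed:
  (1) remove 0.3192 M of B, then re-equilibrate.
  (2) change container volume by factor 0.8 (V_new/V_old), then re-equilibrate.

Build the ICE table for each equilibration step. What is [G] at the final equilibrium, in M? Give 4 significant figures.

Q₀ = 5.738 vs Keq = 0.5169 ⇒ Q>K, reverse
Step 1:
                  L         B         G         M
  I          0.4905     1.001    0.1783      3.79
  C          0.2666   -0.1777  -0.08887  -0.08887
  E          0.7571    0.8233   0.08943     3.701
  solve Keq expr → x = -0.08887; check Q = 0.5169
Then remove 0.3192 M of B.
Step 2:
                  L         B         G         M
  I          0.7571    0.5041   0.08943     3.701
  C        -0.09814   0.06543   0.03271   0.03271
  E           0.659    0.5695    0.1221     3.734
  solve Keq expr → x = 0.03271; check Q = 0.5169
Then change container volume by factor 0.8 (V_new/V_old).
Step 3:
                  L         B         G         M
  I          0.8237    0.7119    0.1527     4.667
  C         0.02859  -0.01906  -0.00953  -0.00953
  E          0.8523    0.6928    0.1431     4.658
  solve Keq expr → x = -0.00953; check Q = 0.5169

[G]_eq = 0.1431 M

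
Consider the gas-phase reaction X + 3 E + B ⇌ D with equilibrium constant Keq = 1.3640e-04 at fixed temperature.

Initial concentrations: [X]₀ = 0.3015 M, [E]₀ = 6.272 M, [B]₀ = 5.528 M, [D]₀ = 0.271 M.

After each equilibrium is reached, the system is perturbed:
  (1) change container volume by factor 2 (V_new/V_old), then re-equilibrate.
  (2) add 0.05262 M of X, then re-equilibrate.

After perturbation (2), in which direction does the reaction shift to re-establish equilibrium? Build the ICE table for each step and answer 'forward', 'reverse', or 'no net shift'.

Direction: forward

Q₀ = 6.5902e-04 vs Keq = 1.3640e-04 ⇒ Q>K, reverse
Step 1:
                   X          E          B          D
  init        0.3015      6.272      5.528      0.271
  Δ           0.1606     0.4817     0.1606    -0.1606
  eq          0.4621      6.754      5.689     0.1104
  solve Keq expr → x = -0.1606; check Q = 1.3640e-04
Then change container volume by factor 2 (V_new/V_old).
Step 2:
                   X          E          B          D
  init         0.231      3.377      2.844    0.05522
  Δ          0.05034      0.151    0.05034   -0.05034
  eq          0.2814      3.528      2.895   0.004878
  solve Keq expr → x = -0.05034; check Q = 1.3640e-04
Then add 0.05262 M of X.
Step 3:
                   X          E          B          D
  init         0.334      3.528      2.895   0.004878
  Δ       -8.8217e-04  -0.002647 -8.8217e-04 8.8217e-04
  eq          0.3331      3.525      2.894    0.00576
  solve Keq expr → x = 8.8217e-04; check Q = 1.3640e-04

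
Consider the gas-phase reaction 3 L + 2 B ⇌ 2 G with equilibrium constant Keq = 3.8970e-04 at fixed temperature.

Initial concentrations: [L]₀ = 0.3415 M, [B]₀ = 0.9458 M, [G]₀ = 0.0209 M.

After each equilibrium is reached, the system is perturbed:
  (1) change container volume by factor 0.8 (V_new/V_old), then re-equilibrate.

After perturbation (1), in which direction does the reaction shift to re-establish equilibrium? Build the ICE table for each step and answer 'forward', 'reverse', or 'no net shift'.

Direction: forward

Q₀ = 0.01226 vs Keq = 3.8970e-04 ⇒ Q>K, reverse
Step 1:
                    L           B           G
  Initial      0.3415      0.9458      0.0209
  Change      0.02503     0.01668    -0.01668
  Equil        0.3665      0.9625    0.004216
  solve Keq expr → x = -0.008342; check Q = 3.8970e-04
Then change container volume by factor 0.8 (V_new/V_old).
Step 2:
                    L           B           G
  Initial      0.4582       1.203     0.00527
  Change    -0.003016    -0.00201     0.00201
  Equil        0.4551       1.201    0.007281
  solve Keq expr → x = 0.001005; check Q = 3.8970e-04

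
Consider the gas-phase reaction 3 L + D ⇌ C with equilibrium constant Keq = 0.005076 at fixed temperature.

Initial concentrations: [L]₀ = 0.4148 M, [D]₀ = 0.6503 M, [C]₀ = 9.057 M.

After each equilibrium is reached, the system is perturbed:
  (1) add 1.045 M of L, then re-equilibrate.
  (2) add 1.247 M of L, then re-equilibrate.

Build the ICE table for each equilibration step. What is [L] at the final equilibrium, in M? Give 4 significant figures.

[L]_eq = 8.273 M

Q₀ = 195.1 vs Keq = 0.005076 ⇒ Q>K, reverse
Step 1:
                   L          D          C
  I           0.4148     0.6503      9.057
  C            7.152      2.384     -2.384
  E            7.567      3.034      6.673
  solve Keq expr → x = -2.384; check Q = 0.005076
Then add 1.045 M of L.
Step 2:
                   L          D          C
  I            8.612      3.034      6.673
  C          -0.7354    -0.2451     0.2451
  E            7.876      2.789      6.918
  solve Keq expr → x = 0.2451; check Q = 0.005076
Then add 1.247 M of L.
Step 3:
                   L          D          C
  I            9.123      2.789      6.918
  C          -0.8505    -0.2835     0.2835
  E            8.273      2.506      7.202
  solve Keq expr → x = 0.2835; check Q = 0.005076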